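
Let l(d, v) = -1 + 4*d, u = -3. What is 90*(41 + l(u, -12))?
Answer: 2520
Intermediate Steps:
90*(41 + l(u, -12)) = 90*(41 + (-1 + 4*(-3))) = 90*(41 + (-1 - 12)) = 90*(41 - 13) = 90*28 = 2520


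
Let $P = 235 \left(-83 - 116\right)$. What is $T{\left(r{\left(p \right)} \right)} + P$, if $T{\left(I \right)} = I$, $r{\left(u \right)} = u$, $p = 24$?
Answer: $-46741$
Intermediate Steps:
$P = -46765$ ($P = 235 \left(-199\right) = -46765$)
$T{\left(r{\left(p \right)} \right)} + P = 24 - 46765 = -46741$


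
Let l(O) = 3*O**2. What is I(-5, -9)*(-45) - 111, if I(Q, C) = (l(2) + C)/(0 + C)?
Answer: -96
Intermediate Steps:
I(Q, C) = (12 + C)/C (I(Q, C) = (3*2**2 + C)/(0 + C) = (3*4 + C)/C = (12 + C)/C)
I(-5, -9)*(-45) - 111 = ((12 - 9)/(-9))*(-45) - 111 = -1/9*3*(-45) - 111 = -1/3*(-45) - 111 = 15 - 111 = -96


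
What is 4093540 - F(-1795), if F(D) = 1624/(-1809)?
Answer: 7405215484/1809 ≈ 4.0935e+6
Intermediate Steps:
F(D) = -1624/1809 (F(D) = 1624*(-1/1809) = -1624/1809)
4093540 - F(-1795) = 4093540 - 1*(-1624/1809) = 4093540 + 1624/1809 = 7405215484/1809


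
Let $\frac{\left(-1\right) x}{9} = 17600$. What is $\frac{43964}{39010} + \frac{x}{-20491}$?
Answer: $\frac{3540025162}{399676955} \approx 8.8572$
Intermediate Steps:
$x = -158400$ ($x = \left(-9\right) 17600 = -158400$)
$\frac{43964}{39010} + \frac{x}{-20491} = \frac{43964}{39010} - \frac{158400}{-20491} = 43964 \cdot \frac{1}{39010} - - \frac{158400}{20491} = \frac{21982}{19505} + \frac{158400}{20491} = \frac{3540025162}{399676955}$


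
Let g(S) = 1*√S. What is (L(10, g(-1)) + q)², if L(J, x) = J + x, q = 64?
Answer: (74 + I)² ≈ 5475.0 + 148.0*I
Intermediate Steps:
g(S) = √S
(L(10, g(-1)) + q)² = ((10 + √(-1)) + 64)² = ((10 + I) + 64)² = (74 + I)²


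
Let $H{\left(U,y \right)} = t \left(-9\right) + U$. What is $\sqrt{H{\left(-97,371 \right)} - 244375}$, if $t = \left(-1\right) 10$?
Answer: $i \sqrt{244382} \approx 494.35 i$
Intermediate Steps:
$t = -10$
$H{\left(U,y \right)} = 90 + U$ ($H{\left(U,y \right)} = \left(-10\right) \left(-9\right) + U = 90 + U$)
$\sqrt{H{\left(-97,371 \right)} - 244375} = \sqrt{\left(90 - 97\right) - 244375} = \sqrt{-7 - 244375} = \sqrt{-244382} = i \sqrt{244382}$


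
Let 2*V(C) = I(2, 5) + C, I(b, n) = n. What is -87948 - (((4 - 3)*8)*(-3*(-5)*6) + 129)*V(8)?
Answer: -186933/2 ≈ -93467.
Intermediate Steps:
V(C) = 5/2 + C/2 (V(C) = (5 + C)/2 = 5/2 + C/2)
-87948 - (((4 - 3)*8)*(-3*(-5)*6) + 129)*V(8) = -87948 - (((4 - 3)*8)*(-3*(-5)*6) + 129)*(5/2 + (½)*8) = -87948 - ((1*8)*(15*6) + 129)*(5/2 + 4) = -87948 - (8*90 + 129)*13/2 = -87948 - (720 + 129)*13/2 = -87948 - 849*13/2 = -87948 - 1*11037/2 = -87948 - 11037/2 = -186933/2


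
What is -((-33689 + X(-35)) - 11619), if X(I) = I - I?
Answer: 45308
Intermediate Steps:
X(I) = 0
-((-33689 + X(-35)) - 11619) = -((-33689 + 0) - 11619) = -(-33689 - 11619) = -1*(-45308) = 45308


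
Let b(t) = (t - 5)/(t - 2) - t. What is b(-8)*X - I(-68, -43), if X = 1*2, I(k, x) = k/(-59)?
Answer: 5147/295 ≈ 17.447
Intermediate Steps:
I(k, x) = -k/59 (I(k, x) = k*(-1/59) = -k/59)
b(t) = -t + (-5 + t)/(-2 + t) (b(t) = (-5 + t)/(-2 + t) - t = -t + (-5 + t)/(-2 + t))
X = 2
b(-8)*X - I(-68, -43) = ((-5 - 1*(-8)² + 3*(-8))/(-2 - 8))*2 - (-1)*(-68)/59 = ((-5 - 1*64 - 24)/(-10))*2 - 1*68/59 = -(-5 - 64 - 24)/10*2 - 68/59 = -⅒*(-93)*2 - 68/59 = (93/10)*2 - 68/59 = 93/5 - 68/59 = 5147/295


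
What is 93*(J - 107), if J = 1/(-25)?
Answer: -248868/25 ≈ -9954.7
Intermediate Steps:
J = -1/25 ≈ -0.040000
93*(J - 107) = 93*(-1/25 - 107) = 93*(-2676/25) = -248868/25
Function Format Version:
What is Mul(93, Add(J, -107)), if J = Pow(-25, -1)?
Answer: Rational(-248868, 25) ≈ -9954.7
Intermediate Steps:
J = Rational(-1, 25) ≈ -0.040000
Mul(93, Add(J, -107)) = Mul(93, Add(Rational(-1, 25), -107)) = Mul(93, Rational(-2676, 25)) = Rational(-248868, 25)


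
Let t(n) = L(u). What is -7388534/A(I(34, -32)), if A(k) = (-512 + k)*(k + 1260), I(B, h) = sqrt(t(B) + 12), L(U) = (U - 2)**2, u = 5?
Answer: 13351080938/1165660981 + 325095496*sqrt(21)/24478880601 ≈ 11.515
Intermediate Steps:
L(U) = (-2 + U)**2
t(n) = 9 (t(n) = (-2 + 5)**2 = 3**2 = 9)
I(B, h) = sqrt(21) (I(B, h) = sqrt(9 + 12) = sqrt(21))
A(k) = (-512 + k)*(1260 + k)
-7388534/A(I(34, -32)) = -7388534/(-645120 + (sqrt(21))**2 + 748*sqrt(21)) = -7388534/(-645120 + 21 + 748*sqrt(21)) = -7388534/(-645099 + 748*sqrt(21))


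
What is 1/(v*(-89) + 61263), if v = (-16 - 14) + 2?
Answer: 1/63755 ≈ 1.5685e-5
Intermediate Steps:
v = -28 (v = -30 + 2 = -28)
1/(v*(-89) + 61263) = 1/(-28*(-89) + 61263) = 1/(2492 + 61263) = 1/63755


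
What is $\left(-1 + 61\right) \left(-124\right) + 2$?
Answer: $-7438$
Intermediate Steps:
$\left(-1 + 61\right) \left(-124\right) + 2 = 60 \left(-124\right) + 2 = -7440 + 2 = -7438$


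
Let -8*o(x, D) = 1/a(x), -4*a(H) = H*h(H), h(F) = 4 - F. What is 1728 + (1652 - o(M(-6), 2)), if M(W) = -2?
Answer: 81121/24 ≈ 3380.0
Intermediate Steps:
a(H) = -H*(4 - H)/4
o(x, D) = -1/(2*x*(-4 + x)) (o(x, D) = -4/(x*(-4 + x))/8 = -1/(2*x*(-4 + x)))
1728 + (1652 - o(M(-6), 2)) = 1728 + (1652 - (-1)/(2*(-2)*(-4 - 2))) = 1728 + (1652 - (-1)*(-1)/(2*2*(-6))) = 1728 + (1652 - (-1)*(-1)*(-1)/(2*2*6)) = 1728 + (1652 - 1*(-1/24)) = 1728 + (1652 + 1/24) = 1728 + 39649/24 = 81121/24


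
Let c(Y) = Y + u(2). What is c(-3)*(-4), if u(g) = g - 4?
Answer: 20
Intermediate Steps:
u(g) = -4 + g
c(Y) = -2 + Y (c(Y) = Y + (-4 + 2) = Y - 2 = -2 + Y)
c(-3)*(-4) = (-2 - 3)*(-4) = -5*(-4) = 20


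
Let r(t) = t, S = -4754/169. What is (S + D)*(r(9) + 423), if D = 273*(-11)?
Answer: -221296752/169 ≈ -1.3094e+6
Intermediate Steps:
S = -4754/169 (S = -4754*1/169 = -4754/169 ≈ -28.130)
D = -3003
(S + D)*(r(9) + 423) = (-4754/169 - 3003)*(9 + 423) = -512261/169*432 = -221296752/169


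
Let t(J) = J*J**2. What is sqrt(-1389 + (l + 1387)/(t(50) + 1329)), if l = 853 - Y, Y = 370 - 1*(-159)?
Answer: I*sqrt(22166857409830)/126329 ≈ 37.269*I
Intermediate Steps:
Y = 529 (Y = 370 + 159 = 529)
t(J) = J**3
l = 324 (l = 853 - 1*529 = 853 - 529 = 324)
sqrt(-1389 + (l + 1387)/(t(50) + 1329)) = sqrt(-1389 + (324 + 1387)/(50**3 + 1329)) = sqrt(-1389 + 1711/(125000 + 1329)) = sqrt(-1389 + 1711/126329) = sqrt(-175469270/126329) = I*sqrt(22166857409830)/126329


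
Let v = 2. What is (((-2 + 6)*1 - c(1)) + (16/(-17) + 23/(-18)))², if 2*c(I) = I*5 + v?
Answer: 69169/23409 ≈ 2.9548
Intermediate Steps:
c(I) = 1 + 5*I/2 (c(I) = (I*5 + 2)/2 = (5*I + 2)/2 = (2 + 5*I)/2 = 1 + 5*I/2)
(((-2 + 6)*1 - c(1)) + (16/(-17) + 23/(-18)))² = (((-2 + 6)*1 - (1 + (5/2)*1)) + (16/(-17) + 23/(-18)))² = ((4*1 - (1 + 5/2)) + (16*(-1/17) + 23*(-1/18)))² = ((4 - 1*7/2) + (-16/17 - 23/18))² = ((4 - 7/2) - 679/306)² = (½ - 679/306)² = (-263/153)² = 69169/23409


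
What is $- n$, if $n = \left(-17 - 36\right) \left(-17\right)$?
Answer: $-901$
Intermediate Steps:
$n = 901$ ($n = \left(-53\right) \left(-17\right) = 901$)
$- n = \left(-1\right) 901 = -901$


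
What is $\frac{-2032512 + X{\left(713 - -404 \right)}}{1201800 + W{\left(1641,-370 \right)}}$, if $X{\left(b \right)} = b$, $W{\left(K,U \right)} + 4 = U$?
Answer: $- \frac{2031395}{1201426} \approx -1.6908$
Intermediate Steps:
$W{\left(K,U \right)} = -4 + U$
$\frac{-2032512 + X{\left(713 - -404 \right)}}{1201800 + W{\left(1641,-370 \right)}} = \frac{-2032512 + \left(713 - -404\right)}{1201800 - 374} = \frac{-2032512 + \left(713 + 404\right)}{1201800 - 374} = \frac{-2032512 + 1117}{1201426} = \left(-2031395\right) \frac{1}{1201426} = - \frac{2031395}{1201426}$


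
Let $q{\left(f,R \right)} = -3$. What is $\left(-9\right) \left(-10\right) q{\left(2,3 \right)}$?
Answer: $-270$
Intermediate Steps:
$\left(-9\right) \left(-10\right) q{\left(2,3 \right)} = \left(-9\right) \left(-10\right) \left(-3\right) = 90 \left(-3\right) = -270$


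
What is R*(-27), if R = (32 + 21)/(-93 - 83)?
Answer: 1431/176 ≈ 8.1307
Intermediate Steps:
R = -53/176 (R = 53/(-176) = 53*(-1/176) = -53/176 ≈ -0.30114)
R*(-27) = -53/176*(-27) = 1431/176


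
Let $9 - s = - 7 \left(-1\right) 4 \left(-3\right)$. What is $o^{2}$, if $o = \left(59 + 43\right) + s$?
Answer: $38025$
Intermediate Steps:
$s = 93$ ($s = 9 - - 7 \left(-1\right) 4 \left(-3\right) = 9 - - 7 \left(\left(-4\right) \left(-3\right)\right) = 9 - \left(-7\right) 12 = 9 - -84 = 9 + 84 = 93$)
$o = 195$ ($o = \left(59 + 43\right) + 93 = 102 + 93 = 195$)
$o^{2} = 195^{2} = 38025$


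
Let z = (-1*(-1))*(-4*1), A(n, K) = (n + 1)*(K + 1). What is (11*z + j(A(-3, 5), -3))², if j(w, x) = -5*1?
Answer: 2401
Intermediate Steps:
A(n, K) = (1 + K)*(1 + n) (A(n, K) = (1 + n)*(1 + K) = (1 + K)*(1 + n))
j(w, x) = -5
z = -4 (z = 1*(-4) = -4)
(11*z + j(A(-3, 5), -3))² = (11*(-4) - 5)² = (-44 - 5)² = (-49)² = 2401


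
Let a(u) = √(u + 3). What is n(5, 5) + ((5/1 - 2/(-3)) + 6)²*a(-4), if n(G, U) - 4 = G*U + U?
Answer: 34 + 1225*I/9 ≈ 34.0 + 136.11*I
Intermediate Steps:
a(u) = √(3 + u)
n(G, U) = 4 + U + G*U (n(G, U) = 4 + (G*U + U) = 4 + (U + G*U) = 4 + U + G*U)
n(5, 5) + ((5/1 - 2/(-3)) + 6)²*a(-4) = (4 + 5 + 5*5) + ((5/1 - 2/(-3)) + 6)²*√(3 - 4) = (4 + 5 + 25) + ((5*1 - 2*(-⅓)) + 6)²*√(-1) = 34 + ((5 + ⅔) + 6)²*I = 34 + (17/3 + 6)²*I = 34 + (35/3)²*I = 34 + 1225*I/9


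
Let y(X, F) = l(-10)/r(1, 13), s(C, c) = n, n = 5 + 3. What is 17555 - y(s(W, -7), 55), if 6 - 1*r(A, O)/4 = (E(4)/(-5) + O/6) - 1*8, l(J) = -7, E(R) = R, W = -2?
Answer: 13306795/758 ≈ 17555.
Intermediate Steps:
n = 8
s(C, c) = 8
r(A, O) = 296/5 - 2*O/3 (r(A, O) = 24 - 4*((4/(-5) + O/6) - 1*8) = 24 - 4*((4*(-⅕) + O*(⅙)) - 8) = 24 - 4*((-⅘ + O/6) - 8) = 24 - 4*(-44/5 + O/6) = 24 + (176/5 - 2*O/3) = 296/5 - 2*O/3)
y(X, F) = -105/758 (y(X, F) = -7/(296/5 - ⅔*13) = -7/(296/5 - 26/3) = -7/758/15 = -7*15/758 = -105/758)
17555 - y(s(W, -7), 55) = 17555 - 1*(-105/758) = 17555 + 105/758 = 13306795/758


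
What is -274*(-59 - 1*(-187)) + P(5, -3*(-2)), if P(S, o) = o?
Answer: -35066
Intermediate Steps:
-274*(-59 - 1*(-187)) + P(5, -3*(-2)) = -274*(-59 - 1*(-187)) - 3*(-2) = -274*(-59 + 187) + 6 = -274*128 + 6 = -35072 + 6 = -35066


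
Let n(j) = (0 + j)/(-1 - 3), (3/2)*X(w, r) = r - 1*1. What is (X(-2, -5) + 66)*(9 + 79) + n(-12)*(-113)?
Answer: 5117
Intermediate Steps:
X(w, r) = -2/3 + 2*r/3 (X(w, r) = 2*(r - 1*1)/3 = 2*(r - 1)/3 = 2*(-1 + r)/3 = -2/3 + 2*r/3)
n(j) = -j/4 (n(j) = j/(-4) = j*(-1/4) = -j/4)
(X(-2, -5) + 66)*(9 + 79) + n(-12)*(-113) = ((-2/3 + (2/3)*(-5)) + 66)*(9 + 79) - 1/4*(-12)*(-113) = ((-2/3 - 10/3) + 66)*88 + 3*(-113) = (-4 + 66)*88 - 339 = 62*88 - 339 = 5456 - 339 = 5117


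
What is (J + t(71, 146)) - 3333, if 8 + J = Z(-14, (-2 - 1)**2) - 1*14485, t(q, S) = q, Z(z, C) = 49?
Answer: -17706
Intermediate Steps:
J = -14444 (J = -8 + (49 - 1*14485) = -8 + (49 - 14485) = -8 - 14436 = -14444)
(J + t(71, 146)) - 3333 = (-14444 + 71) - 3333 = -14373 - 3333 = -17706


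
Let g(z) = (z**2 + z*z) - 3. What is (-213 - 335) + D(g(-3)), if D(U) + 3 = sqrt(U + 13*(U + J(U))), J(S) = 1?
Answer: -551 + sqrt(223) ≈ -536.07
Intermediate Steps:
g(z) = -3 + 2*z**2 (g(z) = (z**2 + z**2) - 3 = 2*z**2 - 3 = -3 + 2*z**2)
D(U) = -3 + sqrt(13 + 14*U) (D(U) = -3 + sqrt(U + 13*(U + 1)) = -3 + sqrt(U + 13*(1 + U)) = -3 + sqrt(U + (13 + 13*U)) = -3 + sqrt(13 + 14*U))
(-213 - 335) + D(g(-3)) = (-213 - 335) + (-3 + sqrt(13 + 14*(-3 + 2*(-3)**2))) = -548 + (-3 + sqrt(13 + 14*(-3 + 2*9))) = -548 + (-3 + sqrt(13 + 14*(-3 + 18))) = -548 + (-3 + sqrt(13 + 14*15)) = -548 + (-3 + sqrt(13 + 210)) = -548 + (-3 + sqrt(223)) = -551 + sqrt(223)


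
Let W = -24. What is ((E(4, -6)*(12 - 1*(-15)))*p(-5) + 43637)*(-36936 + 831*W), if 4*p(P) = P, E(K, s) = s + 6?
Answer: -2482072560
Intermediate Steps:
E(K, s) = 6 + s
p(P) = P/4
((E(4, -6)*(12 - 1*(-15)))*p(-5) + 43637)*(-36936 + 831*W) = (((6 - 6)*(12 - 1*(-15)))*((¼)*(-5)) + 43637)*(-36936 + 831*(-24)) = ((0*(12 + 15))*(-5/4) + 43637)*(-36936 - 19944) = ((0*27)*(-5/4) + 43637)*(-56880) = (0*(-5/4) + 43637)*(-56880) = (0 + 43637)*(-56880) = 43637*(-56880) = -2482072560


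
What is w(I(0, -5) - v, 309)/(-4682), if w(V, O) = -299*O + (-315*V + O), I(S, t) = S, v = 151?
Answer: 44517/4682 ≈ 9.5081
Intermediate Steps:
w(V, O) = -315*V - 298*O (w(V, O) = -299*O + (O - 315*V) = -315*V - 298*O)
w(I(0, -5) - v, 309)/(-4682) = (-315*(0 - 1*151) - 298*309)/(-4682) = (-315*(0 - 151) - 92082)*(-1/4682) = (-315*(-151) - 92082)*(-1/4682) = (47565 - 92082)*(-1/4682) = -44517*(-1/4682) = 44517/4682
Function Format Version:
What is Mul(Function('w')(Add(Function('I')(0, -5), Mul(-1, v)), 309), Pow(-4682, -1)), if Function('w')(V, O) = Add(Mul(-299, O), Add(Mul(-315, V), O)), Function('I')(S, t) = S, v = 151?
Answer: Rational(44517, 4682) ≈ 9.5081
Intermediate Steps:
Function('w')(V, O) = Add(Mul(-315, V), Mul(-298, O)) (Function('w')(V, O) = Add(Mul(-299, O), Add(O, Mul(-315, V))) = Add(Mul(-315, V), Mul(-298, O)))
Mul(Function('w')(Add(Function('I')(0, -5), Mul(-1, v)), 309), Pow(-4682, -1)) = Mul(Add(Mul(-315, Add(0, Mul(-1, 151))), Mul(-298, 309)), Pow(-4682, -1)) = Mul(Add(Mul(-315, Add(0, -151)), -92082), Rational(-1, 4682)) = Mul(Add(Mul(-315, -151), -92082), Rational(-1, 4682)) = Mul(Add(47565, -92082), Rational(-1, 4682)) = Mul(-44517, Rational(-1, 4682)) = Rational(44517, 4682)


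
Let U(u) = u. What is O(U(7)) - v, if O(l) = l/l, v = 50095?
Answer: -50094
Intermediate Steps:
O(l) = 1
O(U(7)) - v = 1 - 1*50095 = 1 - 50095 = -50094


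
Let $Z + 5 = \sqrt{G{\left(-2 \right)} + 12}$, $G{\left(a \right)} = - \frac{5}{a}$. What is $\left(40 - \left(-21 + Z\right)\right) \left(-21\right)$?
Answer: $-1386 + \frac{21 \sqrt{58}}{2} \approx -1306.0$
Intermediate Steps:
$Z = -5 + \frac{\sqrt{58}}{2}$ ($Z = -5 + \sqrt{- \frac{5}{-2} + 12} = -5 + \sqrt{\left(-5\right) \left(- \frac{1}{2}\right) + 12} = -5 + \sqrt{\frac{5}{2} + 12} = -5 + \sqrt{\frac{29}{2}} = -5 + \frac{\sqrt{58}}{2} \approx -1.1921$)
$\left(40 - \left(-21 + Z\right)\right) \left(-21\right) = \left(40 + \left(21 - \left(-5 + \frac{\sqrt{58}}{2}\right)\right)\right) \left(-21\right) = \left(40 + \left(21 + \left(5 - \frac{\sqrt{58}}{2}\right)\right)\right) \left(-21\right) = \left(40 + \left(26 - \frac{\sqrt{58}}{2}\right)\right) \left(-21\right) = \left(66 - \frac{\sqrt{58}}{2}\right) \left(-21\right) = -1386 + \frac{21 \sqrt{58}}{2}$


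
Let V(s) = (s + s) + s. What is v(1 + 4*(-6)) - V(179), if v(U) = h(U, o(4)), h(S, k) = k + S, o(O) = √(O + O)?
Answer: -560 + 2*√2 ≈ -557.17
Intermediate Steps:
o(O) = √2*√O (o(O) = √(2*O) = √2*√O)
h(S, k) = S + k
v(U) = U + 2*√2 (v(U) = U + √2*√4 = U + √2*2 = U + 2*√2)
V(s) = 3*s (V(s) = 2*s + s = 3*s)
v(1 + 4*(-6)) - V(179) = ((1 + 4*(-6)) + 2*√2) - 3*179 = ((1 - 24) + 2*√2) - 1*537 = (-23 + 2*√2) - 537 = -560 + 2*√2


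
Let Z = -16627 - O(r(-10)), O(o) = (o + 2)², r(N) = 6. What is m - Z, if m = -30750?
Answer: -14059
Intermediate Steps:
O(o) = (2 + o)²
Z = -16691 (Z = -16627 - (2 + 6)² = -16627 - 1*8² = -16627 - 1*64 = -16627 - 64 = -16691)
m - Z = -30750 - 1*(-16691) = -30750 + 16691 = -14059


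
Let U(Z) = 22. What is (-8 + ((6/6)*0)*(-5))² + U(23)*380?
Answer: 8424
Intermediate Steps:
(-8 + ((6/6)*0)*(-5))² + U(23)*380 = (-8 + ((6/6)*0)*(-5))² + 22*380 = (-8 + ((6*(⅙))*0)*(-5))² + 8360 = (-8 + (1*0)*(-5))² + 8360 = (-8 + 0*(-5))² + 8360 = (-8 + 0)² + 8360 = (-8)² + 8360 = 64 + 8360 = 8424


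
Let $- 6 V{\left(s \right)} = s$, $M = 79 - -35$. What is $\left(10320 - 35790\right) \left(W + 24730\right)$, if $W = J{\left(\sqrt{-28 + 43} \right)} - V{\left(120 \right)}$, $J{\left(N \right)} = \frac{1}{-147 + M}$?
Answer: $- \frac{6934199010}{11} \approx -6.3038 \cdot 10^{8}$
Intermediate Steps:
$M = 114$ ($M = 79 + 35 = 114$)
$V{\left(s \right)} = - \frac{s}{6}$
$J{\left(N \right)} = - \frac{1}{33}$ ($J{\left(N \right)} = \frac{1}{-147 + 114} = \frac{1}{-33} = - \frac{1}{33}$)
$W = \frac{659}{33}$ ($W = - \frac{1}{33} - \left(- \frac{1}{6}\right) 120 = - \frac{1}{33} - -20 = - \frac{1}{33} + 20 = \frac{659}{33} \approx 19.97$)
$\left(10320 - 35790\right) \left(W + 24730\right) = \left(10320 - 35790\right) \left(\frac{659}{33} + 24730\right) = \left(-25470\right) \frac{816749}{33} = - \frac{6934199010}{11}$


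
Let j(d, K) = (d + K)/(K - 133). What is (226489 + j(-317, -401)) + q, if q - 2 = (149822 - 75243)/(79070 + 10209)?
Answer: 5399029590817/23837493 ≈ 2.2649e+5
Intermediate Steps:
j(d, K) = (K + d)/(-133 + K)
q = 253137/89279 (q = 2 + (149822 - 75243)/(79070 + 10209) = 2 + 74579/89279 = 253137/89279 ≈ 2.8353)
(226489 + j(-317, -401)) + q = (226489 + (-401 - 317)/(-133 - 401)) + 253137/89279 = (226489 - 718/(-534)) + 253137/89279 = (226489 - 1/534*(-718)) + 253137/89279 = (226489 + 359/267) + 253137/89279 = 60472922/267 + 253137/89279 = 5399029590817/23837493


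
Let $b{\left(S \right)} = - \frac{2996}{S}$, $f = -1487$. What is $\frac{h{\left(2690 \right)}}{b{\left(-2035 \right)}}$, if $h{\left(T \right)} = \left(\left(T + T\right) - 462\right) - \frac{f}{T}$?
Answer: $\frac{5384979149}{1611848} \approx 3340.9$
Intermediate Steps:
$h{\left(T \right)} = -462 + 2 T + \frac{1487}{T}$ ($h{\left(T \right)} = \left(\left(T + T\right) - 462\right) - - \frac{1487}{T} = \left(2 T - 462\right) + \frac{1487}{T} = \left(-462 + 2 T\right) + \frac{1487}{T} = -462 + 2 T + \frac{1487}{T}$)
$\frac{h{\left(2690 \right)}}{b{\left(-2035 \right)}} = \frac{-462 + 2 \cdot 2690 + \frac{1487}{2690}}{\left(-2996\right) \frac{1}{-2035}} = \frac{-462 + 5380 + 1487 \cdot \frac{1}{2690}}{\left(-2996\right) \left(- \frac{1}{2035}\right)} = \frac{-462 + 5380 + \frac{1487}{2690}}{\frac{2996}{2035}} = \frac{13230907}{2690} \cdot \frac{2035}{2996} = \frac{5384979149}{1611848}$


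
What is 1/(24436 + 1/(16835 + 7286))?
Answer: 24121/589420757 ≈ 4.0923e-5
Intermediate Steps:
1/(24436 + 1/(16835 + 7286)) = 1/(24436 + 1/24121) = 1/(589420757/24121) = 24121/589420757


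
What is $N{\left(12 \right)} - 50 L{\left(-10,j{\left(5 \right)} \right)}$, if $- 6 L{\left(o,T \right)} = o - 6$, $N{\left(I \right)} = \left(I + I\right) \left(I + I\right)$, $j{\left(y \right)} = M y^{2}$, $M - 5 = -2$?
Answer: $\frac{1328}{3} \approx 442.67$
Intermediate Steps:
$M = 3$ ($M = 5 - 2 = 3$)
$j{\left(y \right)} = 3 y^{2}$
$N{\left(I \right)} = 4 I^{2}$ ($N{\left(I \right)} = 2 I 2 I = 4 I^{2}$)
$L{\left(o,T \right)} = 1 - \frac{o}{6}$ ($L{\left(o,T \right)} = - \frac{o - 6}{6} = - \frac{-6 + o}{6} = 1 - \frac{o}{6}$)
$N{\left(12 \right)} - 50 L{\left(-10,j{\left(5 \right)} \right)} = 4 \cdot 12^{2} - 50 \left(1 - - \frac{5}{3}\right) = 4 \cdot 144 - 50 \left(1 + \frac{5}{3}\right) = 576 - \frac{400}{3} = \frac{1328}{3}$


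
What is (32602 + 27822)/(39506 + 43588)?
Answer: 30212/41547 ≈ 0.72718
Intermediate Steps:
(32602 + 27822)/(39506 + 43588) = 60424/83094 = 60424*(1/83094) = 30212/41547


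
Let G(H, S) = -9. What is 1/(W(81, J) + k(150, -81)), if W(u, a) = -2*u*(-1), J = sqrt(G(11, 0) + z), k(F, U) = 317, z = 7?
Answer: 1/479 ≈ 0.0020877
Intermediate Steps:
J = I*sqrt(2) (J = sqrt(-9 + 7) = sqrt(-2) = I*sqrt(2) ≈ 1.4142*I)
W(u, a) = 2*u
1/(W(81, J) + k(150, -81)) = 1/(2*81 + 317) = 1/(162 + 317) = 1/479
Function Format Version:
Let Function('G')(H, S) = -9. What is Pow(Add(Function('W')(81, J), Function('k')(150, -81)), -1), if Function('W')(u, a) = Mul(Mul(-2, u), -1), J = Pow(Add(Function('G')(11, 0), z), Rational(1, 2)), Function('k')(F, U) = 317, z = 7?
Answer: Rational(1, 479) ≈ 0.0020877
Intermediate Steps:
J = Mul(I, Pow(2, Rational(1, 2))) (J = Pow(Add(-9, 7), Rational(1, 2)) = Pow(-2, Rational(1, 2)) = Mul(I, Pow(2, Rational(1, 2))) ≈ Mul(1.4142, I))
Function('W')(u, a) = Mul(2, u)
Pow(Add(Function('W')(81, J), Function('k')(150, -81)), -1) = Pow(Add(Mul(2, 81), 317), -1) = Pow(Add(162, 317), -1) = Pow(479, -1) = Rational(1, 479)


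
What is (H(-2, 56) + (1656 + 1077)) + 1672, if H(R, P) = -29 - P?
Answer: 4320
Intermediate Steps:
(H(-2, 56) + (1656 + 1077)) + 1672 = ((-29 - 1*56) + (1656 + 1077)) + 1672 = ((-29 - 56) + 2733) + 1672 = (-85 + 2733) + 1672 = 2648 + 1672 = 4320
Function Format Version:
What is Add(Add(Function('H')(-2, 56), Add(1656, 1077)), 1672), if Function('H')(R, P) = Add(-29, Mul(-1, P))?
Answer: 4320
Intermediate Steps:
Add(Add(Function('H')(-2, 56), Add(1656, 1077)), 1672) = Add(Add(Add(-29, Mul(-1, 56)), Add(1656, 1077)), 1672) = Add(Add(Add(-29, -56), 2733), 1672) = Add(Add(-85, 2733), 1672) = Add(2648, 1672) = 4320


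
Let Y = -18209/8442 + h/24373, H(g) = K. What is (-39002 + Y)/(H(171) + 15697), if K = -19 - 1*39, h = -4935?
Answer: -8025414756959/3217831627374 ≈ -2.4940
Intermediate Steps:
K = -58 (K = -19 - 39 = -58)
H(g) = -58
Y = -485469227/205756866 (Y = -18209/8442 - 4935/24373 = -485469227/205756866 ≈ -2.3594)
(-39002 + Y)/(H(171) + 15697) = (-39002 - 485469227/205756866)/(-58 + 15697) = -8025414756959/205756866/15639 = -8025414756959/205756866*1/15639 = -8025414756959/3217831627374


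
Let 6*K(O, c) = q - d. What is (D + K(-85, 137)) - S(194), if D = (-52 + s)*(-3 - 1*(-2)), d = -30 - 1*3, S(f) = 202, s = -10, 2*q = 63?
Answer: -517/4 ≈ -129.25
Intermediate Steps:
q = 63/2 (q = (1/2)*63 = 63/2 ≈ 31.500)
d = -33 (d = -30 - 3 = -33)
K(O, c) = 43/4 (K(O, c) = (63/2 - 1*(-33))/6 = (63/2 + 33)/6 = (1/6)*(129/2) = 43/4)
D = 62 (D = (-52 - 10)*(-3 - 1*(-2)) = -62*(-3 + 2) = -62*(-1) = 62)
(D + K(-85, 137)) - S(194) = (62 + 43/4) - 1*202 = 291/4 - 202 = -517/4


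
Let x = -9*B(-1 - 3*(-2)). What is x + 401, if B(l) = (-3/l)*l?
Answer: 428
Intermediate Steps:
B(l) = -3 (B(l) = (-3/l)*l = -3)
x = 27 (x = -9*(-3) = 27)
x + 401 = 27 + 401 = 428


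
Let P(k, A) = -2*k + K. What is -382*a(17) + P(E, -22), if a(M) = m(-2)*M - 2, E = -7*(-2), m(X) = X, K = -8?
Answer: 13716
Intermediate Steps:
E = 14
P(k, A) = -8 - 2*k (P(k, A) = -2*k - 8 = -8 - 2*k)
a(M) = -2 - 2*M (a(M) = -2*M - 2 = -2 - 2*M)
-382*a(17) + P(E, -22) = -382*(-2 - 2*17) + (-8 - 2*14) = -382*(-2 - 34) + (-8 - 28) = -382*(-36) - 36 = 13752 - 36 = 13716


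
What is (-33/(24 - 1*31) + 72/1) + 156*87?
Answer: 95541/7 ≈ 13649.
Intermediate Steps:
(-33/(24 - 1*31) + 72/1) + 156*87 = (-33/(24 - 31) + 72*1) + 13572 = (-33/(-7) + 72) + 13572 = (-33*(-⅐) + 72) + 13572 = (33/7 + 72) + 13572 = 537/7 + 13572 = 95541/7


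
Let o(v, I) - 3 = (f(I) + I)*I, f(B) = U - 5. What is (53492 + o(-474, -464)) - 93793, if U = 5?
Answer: 174998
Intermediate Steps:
f(B) = 0 (f(B) = 5 - 5 = 0)
o(v, I) = 3 + I² (o(v, I) = 3 + (0 + I)*I = 3 + I*I = 3 + I²)
(53492 + o(-474, -464)) - 93793 = (53492 + (3 + (-464)²)) - 93793 = (53492 + (3 + 215296)) - 93793 = (53492 + 215299) - 93793 = 268791 - 93793 = 174998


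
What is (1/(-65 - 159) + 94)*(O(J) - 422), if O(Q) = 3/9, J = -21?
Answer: -26634575/672 ≈ -39635.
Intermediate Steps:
O(Q) = ⅓ (O(Q) = 3*(⅑) = ⅓)
(1/(-65 - 159) + 94)*(O(J) - 422) = (1/(-65 - 159) + 94)*(⅓ - 422) = (1/(-224) + 94)*(-1265/3) = (-1/224 + 94)*(-1265/3) = (21055/224)*(-1265/3) = -26634575/672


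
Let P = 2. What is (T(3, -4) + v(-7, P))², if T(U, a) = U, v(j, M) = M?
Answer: 25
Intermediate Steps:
(T(3, -4) + v(-7, P))² = (3 + 2)² = 5² = 25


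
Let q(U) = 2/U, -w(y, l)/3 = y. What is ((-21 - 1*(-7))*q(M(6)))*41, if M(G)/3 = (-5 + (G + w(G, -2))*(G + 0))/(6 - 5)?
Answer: 164/33 ≈ 4.9697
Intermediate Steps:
w(y, l) = -3*y
M(G) = -15 - 6*G² (M(G) = 3*((-5 + (G - 3*G)*(G + 0))/(6 - 5)) = 3*((-5 + (-2*G)*G)/1) = 3*((-5 - 2*G²)*1) = 3*(-5 - 2*G²) = -15 - 6*G²)
((-21 - 1*(-7))*q(M(6)))*41 = ((-21 - 1*(-7))*(2/(-15 - 6*6²)))*41 = ((-21 + 7)*(2/(-15 - 6*36)))*41 = -28/(-15 - 216)*41 = -28/(-231)*41 = -28*(-1)/231*41 = -14*(-2/231)*41 = (4/33)*41 = 164/33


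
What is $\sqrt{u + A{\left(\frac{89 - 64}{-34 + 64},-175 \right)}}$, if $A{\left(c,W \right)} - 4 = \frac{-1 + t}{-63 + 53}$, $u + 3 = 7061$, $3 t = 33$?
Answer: $\sqrt{7061} \approx 84.03$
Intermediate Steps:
$t = 11$ ($t = \frac{1}{3} \cdot 33 = 11$)
$u = 7058$ ($u = -3 + 7061 = 7058$)
$A{\left(c,W \right)} = 3$ ($A{\left(c,W \right)} = 4 + \frac{-1 + 11}{-63 + 53} = 4 + \frac{10}{-10} = 4 + 10 \left(- \frac{1}{10}\right) = 4 - 1 = 3$)
$\sqrt{u + A{\left(\frac{89 - 64}{-34 + 64},-175 \right)}} = \sqrt{7058 + 3} = \sqrt{7061}$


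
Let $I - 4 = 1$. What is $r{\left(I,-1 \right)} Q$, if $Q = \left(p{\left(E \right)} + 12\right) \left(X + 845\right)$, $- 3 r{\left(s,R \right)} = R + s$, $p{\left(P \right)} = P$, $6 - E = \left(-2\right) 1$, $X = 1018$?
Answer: $-49680$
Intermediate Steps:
$I = 5$ ($I = 4 + 1 = 5$)
$E = 8$ ($E = 6 - \left(-2\right) 1 = 6 - -2 = 6 + 2 = 8$)
$r{\left(s,R \right)} = - \frac{R}{3} - \frac{s}{3}$ ($r{\left(s,R \right)} = - \frac{R + s}{3} = - \frac{R}{3} - \frac{s}{3}$)
$Q = 37260$ ($Q = \left(8 + 12\right) \left(1018 + 845\right) = 20 \cdot 1863 = 37260$)
$r{\left(I,-1 \right)} Q = \left(\left(- \frac{1}{3}\right) \left(-1\right) - \frac{5}{3}\right) 37260 = \left(\frac{1}{3} - \frac{5}{3}\right) 37260 = \left(- \frac{4}{3}\right) 37260 = -49680$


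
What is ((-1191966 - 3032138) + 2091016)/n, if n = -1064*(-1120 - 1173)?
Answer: -266636/304969 ≈ -0.87431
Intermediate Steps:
n = 2439752 (n = -1064*(-2293) = 2439752)
((-1191966 - 3032138) + 2091016)/n = ((-1191966 - 3032138) + 2091016)/2439752 = (-4224104 + 2091016)*(1/2439752) = -2133088*1/2439752 = -266636/304969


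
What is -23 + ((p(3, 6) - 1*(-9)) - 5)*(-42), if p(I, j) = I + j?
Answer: -569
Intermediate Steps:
-23 + ((p(3, 6) - 1*(-9)) - 5)*(-42) = -23 + (((3 + 6) - 1*(-9)) - 5)*(-42) = -23 + ((9 + 9) - 5)*(-42) = -23 + (18 - 5)*(-42) = -23 + 13*(-42) = -23 - 546 = -569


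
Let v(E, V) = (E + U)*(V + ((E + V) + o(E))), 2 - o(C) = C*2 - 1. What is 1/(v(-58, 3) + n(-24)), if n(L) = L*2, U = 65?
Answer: 1/421 ≈ 0.0023753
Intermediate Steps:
o(C) = 3 - 2*C (o(C) = 2 - (C*2 - 1) = 2 - (2*C - 1) = 2 - (-1 + 2*C) = 2 + (1 - 2*C) = 3 - 2*C)
n(L) = 2*L
v(E, V) = (65 + E)*(3 - E + 2*V) (v(E, V) = (E + 65)*(V + ((E + V) + (3 - 2*E))) = (65 + E)*(V + (3 + V - E)) = (65 + E)*(3 - E + 2*V))
1/(v(-58, 3) + n(-24)) = 1/((195 - 1*(-58)² - 62*(-58) + 130*3 + 2*(-58)*3) + 2*(-24)) = 1/((195 - 1*3364 + 3596 + 390 - 348) - 48) = 1/((195 - 3364 + 3596 + 390 - 348) - 48) = 1/(469 - 48) = 1/421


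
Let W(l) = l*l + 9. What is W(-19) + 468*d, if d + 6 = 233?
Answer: 106606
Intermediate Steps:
W(l) = 9 + l**2 (W(l) = l**2 + 9 = 9 + l**2)
d = 227 (d = -6 + 233 = 227)
W(-19) + 468*d = (9 + (-19)**2) + 468*227 = (9 + 361) + 106236 = 370 + 106236 = 106606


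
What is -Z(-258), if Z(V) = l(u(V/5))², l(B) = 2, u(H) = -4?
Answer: -4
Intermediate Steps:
Z(V) = 4 (Z(V) = 2² = 4)
-Z(-258) = -1*4 = -4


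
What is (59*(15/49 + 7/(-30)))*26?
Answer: 82069/735 ≈ 111.66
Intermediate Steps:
(59*(15/49 + 7/(-30)))*26 = (59*(15*(1/49) + 7*(-1/30)))*26 = (59*(15/49 - 7/30))*26 = (59*(107/1470))*26 = (6313/1470)*26 = 82069/735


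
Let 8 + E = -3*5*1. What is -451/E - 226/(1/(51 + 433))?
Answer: -2515381/23 ≈ -1.0936e+5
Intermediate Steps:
E = -23 (E = -8 - 3*5*1 = -8 - 15*1 = -8 - 15 = -23)
-451/E - 226/(1/(51 + 433)) = -451/(-23) - 226/(1/(51 + 433)) = -451*(-1/23) - 226/(1/484) = 451/23 - 226/1/484 = 451/23 - 226*484 = 451/23 - 109384 = -2515381/23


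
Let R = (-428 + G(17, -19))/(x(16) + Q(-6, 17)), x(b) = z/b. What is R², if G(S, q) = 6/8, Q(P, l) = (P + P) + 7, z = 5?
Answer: 46730896/5625 ≈ 8307.7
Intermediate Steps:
Q(P, l) = 7 + 2*P (Q(P, l) = 2*P + 7 = 7 + 2*P)
G(S, q) = ¾ (G(S, q) = 6*(⅛) = ¾)
x(b) = 5/b
R = 6836/75 (R = (-428 + ¾)/(5/16 + (7 + 2*(-6))) = -1709/(4*(5*(1/16) + (7 - 12))) = -1709/(4*(5/16 - 5)) = -1709/(4*(-75/16)) = -1709/4*(-16/75) = 6836/75 ≈ 91.147)
R² = (6836/75)² = 46730896/5625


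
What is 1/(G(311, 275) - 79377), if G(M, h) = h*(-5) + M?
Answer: -1/80441 ≈ -1.2431e-5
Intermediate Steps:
G(M, h) = M - 5*h (G(M, h) = -5*h + M = M - 5*h)
1/(G(311, 275) - 79377) = 1/((311 - 5*275) - 79377) = 1/((311 - 1375) - 79377) = 1/(-1064 - 79377) = 1/(-80441) = -1/80441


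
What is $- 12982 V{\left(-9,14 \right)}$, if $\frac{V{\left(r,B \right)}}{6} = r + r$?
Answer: $1402056$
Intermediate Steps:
$V{\left(r,B \right)} = 12 r$ ($V{\left(r,B \right)} = 6 \left(r + r\right) = 6 \cdot 2 r = 12 r$)
$- 12982 V{\left(-9,14 \right)} = - 12982 \cdot 12 \left(-9\right) = \left(-12982\right) \left(-108\right) = 1402056$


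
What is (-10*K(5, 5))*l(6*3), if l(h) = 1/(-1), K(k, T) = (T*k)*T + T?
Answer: 1300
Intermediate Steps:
K(k, T) = T + k*T² (K(k, T) = k*T² + T = T + k*T²)
l(h) = -1
(-10*K(5, 5))*l(6*3) = -50*(1 + 5*5)*(-1) = -50*(1 + 25)*(-1) = -50*26*(-1) = -10*130*(-1) = -1300*(-1) = 1300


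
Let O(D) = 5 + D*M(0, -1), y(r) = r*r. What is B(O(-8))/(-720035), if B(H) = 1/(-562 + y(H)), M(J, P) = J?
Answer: 1/386658795 ≈ 2.5863e-9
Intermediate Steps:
y(r) = r**2
O(D) = 5 (O(D) = 5 + D*0 = 5 + 0 = 5)
B(H) = 1/(-562 + H**2)
B(O(-8))/(-720035) = 1/(-562 + 5**2*(-720035)) = -1/720035/(-562 + 25) = -1/720035/(-537) = -1/537*(-1/720035) = 1/386658795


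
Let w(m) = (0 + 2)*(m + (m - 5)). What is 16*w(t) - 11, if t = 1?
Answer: -107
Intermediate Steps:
w(m) = -10 + 4*m (w(m) = 2*(m + (-5 + m)) = 2*(-5 + 2*m) = -10 + 4*m)
16*w(t) - 11 = 16*(-10 + 4*1) - 11 = 16*(-10 + 4) - 11 = 16*(-6) - 11 = -96 - 11 = -107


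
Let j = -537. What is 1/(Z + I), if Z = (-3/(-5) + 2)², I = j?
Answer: -25/13256 ≈ -0.0018859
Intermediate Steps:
I = -537
Z = 169/25 (Z = (-3*(-⅕) + 2)² = (⅗ + 2)² = (13/5)² = 169/25 ≈ 6.7600)
1/(Z + I) = 1/(169/25 - 537) = 1/(-13256/25) = -25/13256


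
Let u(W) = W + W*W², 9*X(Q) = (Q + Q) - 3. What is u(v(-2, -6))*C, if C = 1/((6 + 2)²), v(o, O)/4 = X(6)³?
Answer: 17/16 ≈ 1.0625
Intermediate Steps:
X(Q) = -⅓ + 2*Q/9 (X(Q) = ((Q + Q) - 3)/9 = (2*Q - 3)/9 = (-3 + 2*Q)/9 = -⅓ + 2*Q/9)
v(o, O) = 4 (v(o, O) = 4*(-⅓ + (2/9)*6)³ = 4*(-⅓ + 4/3)³ = 4*1³ = 4*1 = 4)
u(W) = W + W³
C = 1/64 (C = 1/(8²) = 1/64 ≈ 0.015625)
u(v(-2, -6))*C = (4 + 4³)*(1/64) = (4 + 64)*(1/64) = 68*(1/64) = 17/16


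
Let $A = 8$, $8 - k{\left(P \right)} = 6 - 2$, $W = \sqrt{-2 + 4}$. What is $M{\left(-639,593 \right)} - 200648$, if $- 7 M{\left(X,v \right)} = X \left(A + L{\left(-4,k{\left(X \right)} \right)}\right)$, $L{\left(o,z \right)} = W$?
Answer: $- \frac{1399424}{7} + \frac{639 \sqrt{2}}{7} \approx -1.9979 \cdot 10^{5}$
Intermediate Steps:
$W = \sqrt{2} \approx 1.4142$
$k{\left(P \right)} = 4$ ($k{\left(P \right)} = 8 - \left(6 - 2\right) = 8 - 4 = 4$)
$L{\left(o,z \right)} = \sqrt{2}$
$M{\left(X,v \right)} = - \frac{X \left(8 + \sqrt{2}\right)}{7}$
$M{\left(-639,593 \right)} - 200648 = \left(- \frac{1}{7}\right) \left(-639\right) \left(8 + \sqrt{2}\right) - 200648 = \left(\frac{5112}{7} + \frac{639 \sqrt{2}}{7}\right) - 200648 = - \frac{1399424}{7} + \frac{639 \sqrt{2}}{7}$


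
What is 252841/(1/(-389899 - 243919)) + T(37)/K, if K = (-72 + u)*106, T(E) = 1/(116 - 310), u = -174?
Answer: -810689914804045871/5058744 ≈ -1.6026e+11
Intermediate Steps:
T(E) = -1/194 (T(E) = 1/(-194) = -1/194)
K = -26076 (K = (-72 - 174)*106 = -246*106 = -26076)
252841/(1/(-389899 - 243919)) + T(37)/K = 252841/(1/(-389899 - 243919)) - 1/194/(-26076) = 252841/(1/(-633818)) - 1/194*(-1/26076) = 252841/(-1/633818) + 1/5058744 = 252841*(-633818) + 1/5058744 = -160255176938 + 1/5058744 = -810689914804045871/5058744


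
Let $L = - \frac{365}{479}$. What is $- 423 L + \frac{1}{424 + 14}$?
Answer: $\frac{67625489}{209802} \approx 322.33$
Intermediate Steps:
$L = - \frac{365}{479}$ ($L = \left(-365\right) \frac{1}{479} = - \frac{365}{479} \approx -0.762$)
$- 423 L + \frac{1}{424 + 14} = \left(-423\right) \left(- \frac{365}{479}\right) + \frac{1}{424 + 14} = \frac{154395}{479} + \frac{1}{438} = \frac{67625489}{209802}$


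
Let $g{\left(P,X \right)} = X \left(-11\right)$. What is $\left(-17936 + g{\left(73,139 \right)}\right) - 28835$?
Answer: $-48300$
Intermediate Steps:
$g{\left(P,X \right)} = - 11 X$
$\left(-17936 + g{\left(73,139 \right)}\right) - 28835 = \left(-17936 - 1529\right) - 28835 = -19465 - 28835 = -48300$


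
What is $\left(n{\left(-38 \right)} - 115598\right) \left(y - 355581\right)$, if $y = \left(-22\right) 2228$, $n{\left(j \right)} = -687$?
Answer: $47048562145$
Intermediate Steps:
$y = -49016$
$\left(n{\left(-38 \right)} - 115598\right) \left(y - 355581\right) = \left(-687 - 115598\right) \left(-49016 - 355581\right) = \left(-116285\right) \left(-404597\right) = 47048562145$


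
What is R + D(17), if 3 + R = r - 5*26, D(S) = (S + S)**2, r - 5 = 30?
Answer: 1058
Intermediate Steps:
r = 35 (r = 5 + 30 = 35)
D(S) = 4*S**2 (D(S) = (2*S)**2 = 4*S**2)
R = -98 (R = -3 + (35 - 5*26) = -3 + (35 - 130) = -3 - 95 = -98)
R + D(17) = -98 + 4*17**2 = -98 + 4*289 = -98 + 1156 = 1058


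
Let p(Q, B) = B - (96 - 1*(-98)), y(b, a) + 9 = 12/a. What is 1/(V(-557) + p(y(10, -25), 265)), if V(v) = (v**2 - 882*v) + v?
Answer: 1/801037 ≈ 1.2484e-6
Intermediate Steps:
y(b, a) = -9 + 12/a
p(Q, B) = -194 + B (p(Q, B) = B - (96 + 98) = B - 1*194 = B - 194 = -194 + B)
V(v) = v**2 - 881*v
1/(V(-557) + p(y(10, -25), 265)) = 1/(-557*(-881 - 557) + (-194 + 265)) = 1/(-557*(-1438) + 71) = 1/(800966 + 71) = 1/801037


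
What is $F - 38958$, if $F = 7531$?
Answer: $-31427$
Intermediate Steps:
$F - 38958 = 7531 - 38958 = -31427$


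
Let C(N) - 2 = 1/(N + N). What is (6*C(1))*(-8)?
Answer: -120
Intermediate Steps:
C(N) = 2 + 1/(2*N) (C(N) = 2 + 1/(N + N) = 2 + 1/(2*N))
(6*C(1))*(-8) = (6*(2 + (½)/1))*(-8) = (6*(2 + (½)*1))*(-8) = (6*(2 + ½))*(-8) = (6*(5/2))*(-8) = 15*(-8) = -120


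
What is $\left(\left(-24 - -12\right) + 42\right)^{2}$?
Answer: $900$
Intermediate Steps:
$\left(\left(-24 - -12\right) + 42\right)^{2} = \left(\left(-24 + 12\right) + 42\right)^{2} = \left(-12 + 42\right)^{2} = 30^{2} = 900$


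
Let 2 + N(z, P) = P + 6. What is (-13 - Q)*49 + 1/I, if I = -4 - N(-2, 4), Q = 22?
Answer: -20581/12 ≈ -1715.1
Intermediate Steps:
N(z, P) = 4 + P (N(z, P) = -2 + (P + 6) = -2 + (6 + P) = 4 + P)
I = -12 (I = -4 - (4 + 4) = -4 - 1*8 = -4 - 8 = -12)
(-13 - Q)*49 + 1/I = (-13 - 1*22)*49 + 1/(-12) = (-13 - 22)*49 - 1/12 = -35*49 - 1/12 = -1715 - 1/12 = -20581/12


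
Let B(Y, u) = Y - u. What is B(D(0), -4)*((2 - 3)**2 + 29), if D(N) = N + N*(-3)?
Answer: 120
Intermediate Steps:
D(N) = -2*N (D(N) = N - 3*N = -2*N)
B(D(0), -4)*((2 - 3)**2 + 29) = (-2*0 - 1*(-4))*((2 - 3)**2 + 29) = (0 + 4)*((-1)**2 + 29) = 4*(1 + 29) = 4*30 = 120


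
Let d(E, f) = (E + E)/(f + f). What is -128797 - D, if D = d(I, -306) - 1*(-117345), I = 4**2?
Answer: -37659718/153 ≈ -2.4614e+5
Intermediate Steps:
I = 16
d(E, f) = E/f (d(E, f) = (2*E)/((2*f)) = (2*E)*(1/(2*f)) = E/f)
D = 17953777/153 (D = 16/(-306) - 1*(-117345) = 16*(-1/306) + 117345 = -8/153 + 117345 = 17953777/153 ≈ 1.1735e+5)
-128797 - D = -128797 - 1*17953777/153 = -128797 - 17953777/153 = -37659718/153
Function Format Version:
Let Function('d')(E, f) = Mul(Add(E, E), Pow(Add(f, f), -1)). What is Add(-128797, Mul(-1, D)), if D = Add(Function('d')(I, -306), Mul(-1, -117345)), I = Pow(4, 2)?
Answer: Rational(-37659718, 153) ≈ -2.4614e+5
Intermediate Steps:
I = 16
Function('d')(E, f) = Mul(E, Pow(f, -1)) (Function('d')(E, f) = Mul(Mul(2, E), Pow(Mul(2, f), -1)) = Mul(Mul(2, E), Mul(Rational(1, 2), Pow(f, -1))) = Mul(E, Pow(f, -1)))
D = Rational(17953777, 153) (D = Add(Mul(16, Pow(-306, -1)), Mul(-1, -117345)) = Add(Mul(16, Rational(-1, 306)), 117345) = Add(Rational(-8, 153), 117345) = Rational(17953777, 153) ≈ 1.1735e+5)
Add(-128797, Mul(-1, D)) = Add(-128797, Mul(-1, Rational(17953777, 153))) = Add(-128797, Rational(-17953777, 153)) = Rational(-37659718, 153)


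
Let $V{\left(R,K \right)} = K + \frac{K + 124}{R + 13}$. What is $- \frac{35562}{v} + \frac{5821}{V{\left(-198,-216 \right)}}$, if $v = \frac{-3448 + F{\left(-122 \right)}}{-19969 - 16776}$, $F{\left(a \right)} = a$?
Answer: $- \frac{1736679476279}{4744292} \approx -3.6606 \cdot 10^{5}$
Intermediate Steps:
$V{\left(R,K \right)} = K + \frac{124 + K}{13 + R}$
$v = \frac{714}{7349}$ ($v = \frac{-3448 - 122}{-19969 - 16776} = - \frac{3570}{-36745} = \left(-3570\right) \left(- \frac{1}{36745}\right) = \frac{714}{7349} \approx 0.097156$)
$- \frac{35562}{v} + \frac{5821}{V{\left(-198,-216 \right)}} = - \frac{35562}{\frac{714}{7349}} + \frac{5821}{\frac{1}{13 - 198} \left(124 + 14 \left(-216\right) - -42768\right)} = \left(-35562\right) \frac{7349}{714} + \frac{5821}{\frac{1}{-185} \left(124 - 3024 + 42768\right)} = - \frac{43557523}{119} + \frac{5821}{\left(- \frac{1}{185}\right) 39868} = - \frac{43557523}{119} + \frac{5821}{- \frac{39868}{185}} = - \frac{43557523}{119} + 5821 \left(- \frac{185}{39868}\right) = - \frac{43557523}{119} - \frac{1076885}{39868} = - \frac{1736679476279}{4744292}$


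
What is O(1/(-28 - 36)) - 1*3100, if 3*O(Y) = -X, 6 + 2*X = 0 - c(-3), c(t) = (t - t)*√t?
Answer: -3099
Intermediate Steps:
c(t) = 0 (c(t) = 0*√t = 0)
X = -3 (X = -3 + (0 - 1*0)/2 = -3 + (0 + 0)/2 = -3 + (½)*0 = -3 + 0 = -3)
O(Y) = 1 (O(Y) = (-1*(-3))/3 = (⅓)*3 = 1)
O(1/(-28 - 36)) - 1*3100 = 1 - 1*3100 = 1 - 3100 = -3099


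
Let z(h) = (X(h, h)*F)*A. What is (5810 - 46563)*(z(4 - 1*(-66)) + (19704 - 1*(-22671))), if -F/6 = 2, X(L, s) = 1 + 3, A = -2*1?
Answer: -1730820663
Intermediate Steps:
A = -2
X(L, s) = 4
F = -12 (F = -6*2 = -12)
z(h) = 96 (z(h) = (4*(-12))*(-2) = -48*(-2) = 96)
(5810 - 46563)*(z(4 - 1*(-66)) + (19704 - 1*(-22671))) = (5810 - 46563)*(96 + (19704 - 1*(-22671))) = -40753*(96 + (19704 + 22671)) = -40753*(96 + 42375) = -40753*42471 = -1730820663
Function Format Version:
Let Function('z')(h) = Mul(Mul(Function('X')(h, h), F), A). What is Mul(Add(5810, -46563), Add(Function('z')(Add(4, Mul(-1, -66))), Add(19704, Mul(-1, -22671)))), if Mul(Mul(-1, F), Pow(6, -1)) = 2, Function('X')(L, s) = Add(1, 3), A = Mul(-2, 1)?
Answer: -1730820663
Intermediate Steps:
A = -2
Function('X')(L, s) = 4
F = -12 (F = Mul(-6, 2) = -12)
Function('z')(h) = 96 (Function('z')(h) = Mul(Mul(4, -12), -2) = Mul(-48, -2) = 96)
Mul(Add(5810, -46563), Add(Function('z')(Add(4, Mul(-1, -66))), Add(19704, Mul(-1, -22671)))) = Mul(Add(5810, -46563), Add(96, Add(19704, Mul(-1, -22671)))) = Mul(-40753, Add(96, Add(19704, 22671))) = Mul(-40753, Add(96, 42375)) = Mul(-40753, 42471) = -1730820663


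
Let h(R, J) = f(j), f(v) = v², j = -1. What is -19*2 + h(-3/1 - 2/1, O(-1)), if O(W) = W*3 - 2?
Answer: -37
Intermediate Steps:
O(W) = -2 + 3*W (O(W) = 3*W - 2 = -2 + 3*W)
h(R, J) = 1 (h(R, J) = (-1)² = 1)
-19*2 + h(-3/1 - 2/1, O(-1)) = -19*2 + 1 = -38 + 1 = -37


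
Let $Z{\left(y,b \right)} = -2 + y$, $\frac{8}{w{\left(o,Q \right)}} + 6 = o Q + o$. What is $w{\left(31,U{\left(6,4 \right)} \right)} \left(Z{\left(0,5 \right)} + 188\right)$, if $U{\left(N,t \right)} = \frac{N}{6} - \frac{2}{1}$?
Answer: $-248$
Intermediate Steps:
$U{\left(N,t \right)} = -2 + \frac{N}{6}$ ($U{\left(N,t \right)} = N \frac{1}{6} - 2 = \frac{N}{6} - 2 = -2 + \frac{N}{6}$)
$w{\left(o,Q \right)} = \frac{8}{-6 + o + Q o}$ ($w{\left(o,Q \right)} = \frac{8}{-6 + \left(o Q + o\right)} = \frac{8}{-6 + \left(Q o + o\right)} = \frac{8}{-6 + \left(o + Q o\right)} = \frac{8}{-6 + o + Q o}$)
$w{\left(31,U{\left(6,4 \right)} \right)} \left(Z{\left(0,5 \right)} + 188\right) = \frac{8}{-6 + 31 + \left(-2 + \frac{1}{6} \cdot 6\right) 31} \left(\left(-2 + 0\right) + 188\right) = \frac{8}{-6 + 31 + \left(-2 + 1\right) 31} \left(-2 + 188\right) = \frac{8}{-6 + 31 - 31} \cdot 186 = \frac{8}{-6} \cdot 186 = 8 \left(- \frac{1}{6}\right) 186 = \left(- \frac{4}{3}\right) 186 = -248$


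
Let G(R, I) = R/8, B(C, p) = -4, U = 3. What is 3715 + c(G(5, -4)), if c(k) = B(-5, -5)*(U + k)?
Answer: 7401/2 ≈ 3700.5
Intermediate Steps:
G(R, I) = R/8 (G(R, I) = R*(⅛) = R/8)
c(k) = -12 - 4*k (c(k) = -4*(3 + k) = -12 - 4*k)
3715 + c(G(5, -4)) = 3715 + (-12 - 5/2) = 3715 - 29/2 = 7401/2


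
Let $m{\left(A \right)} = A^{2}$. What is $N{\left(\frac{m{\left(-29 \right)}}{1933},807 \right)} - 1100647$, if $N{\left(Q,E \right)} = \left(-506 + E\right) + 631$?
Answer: $-1099715$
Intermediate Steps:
$N{\left(Q,E \right)} = 125 + E$
$N{\left(\frac{m{\left(-29 \right)}}{1933},807 \right)} - 1100647 = \left(125 + 807\right) - 1100647 = 932 - 1100647 = -1099715$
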